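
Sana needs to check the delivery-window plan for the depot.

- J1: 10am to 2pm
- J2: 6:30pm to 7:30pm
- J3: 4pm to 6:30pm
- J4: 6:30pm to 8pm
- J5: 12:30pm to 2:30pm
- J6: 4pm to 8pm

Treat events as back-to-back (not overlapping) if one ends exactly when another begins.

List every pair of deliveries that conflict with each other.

Sorted by start: J1, J5, J3, J6, J2, J4.
J5 starts before J1 ends → J1 and J5 overlap.
J3 starts after J1 ends, so J1 has no further overlaps.
J3 starts after J5 ends, so J5 has no further overlaps.
J6 starts before J3 ends → J3 and J6 overlap.
J2 starts exactly when J3 ends (back-to-back, no overlap), so J3 has no further overlaps.
J2 starts before J6 ends → J6 and J2 overlap.
J4 starts before J6 ends → J6 and J4 overlap.
J4 starts before J2 ends → J2 and J4 overlap.

J1 & J5, J2 & J4, J2 & J6, J3 & J6, J4 & J6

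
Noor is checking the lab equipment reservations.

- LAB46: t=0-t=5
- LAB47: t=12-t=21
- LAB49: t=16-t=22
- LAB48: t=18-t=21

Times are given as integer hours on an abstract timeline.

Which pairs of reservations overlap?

LAB47 & LAB48, LAB47 & LAB49, LAB48 & LAB49

Sorted by start: LAB46, LAB47, LAB49, LAB48.
LAB47 starts after LAB46 ends — done with LAB46.
LAB49 starts before LAB47 ends → LAB47 and LAB49 overlap.
LAB48 starts before LAB47 ends → LAB47 and LAB48 overlap.
LAB48 starts before LAB49 ends → LAB49 and LAB48 overlap.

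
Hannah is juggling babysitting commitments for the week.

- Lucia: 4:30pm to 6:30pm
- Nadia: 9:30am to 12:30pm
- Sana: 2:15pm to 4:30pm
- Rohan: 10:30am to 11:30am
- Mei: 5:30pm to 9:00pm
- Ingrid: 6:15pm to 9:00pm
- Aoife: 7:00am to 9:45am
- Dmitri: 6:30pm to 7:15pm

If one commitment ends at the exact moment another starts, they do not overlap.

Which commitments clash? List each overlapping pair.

Aoife & Nadia, Dmitri & Ingrid, Dmitri & Mei, Ingrid & Lucia, Ingrid & Mei, Lucia & Mei, Nadia & Rohan

Sorted by start: Aoife, Nadia, Rohan, Sana, Lucia, Mei, Ingrid, Dmitri.
Nadia starts before Aoife ends → Aoife and Nadia overlap.
Rohan starts after Aoife ends, so nothing later overlaps Aoife either.
Rohan starts before Nadia ends → Nadia and Rohan overlap.
Sana starts after Nadia ends, so nothing later overlaps Nadia either.
Sana starts after Rohan ends, so nothing later overlaps Rohan either.
Lucia starts exactly when Sana ends (back-to-back, no overlap), so nothing later overlaps Sana either.
Mei starts before Lucia ends → Lucia and Mei overlap.
Ingrid starts before Lucia ends → Lucia and Ingrid overlap.
Dmitri starts exactly when Lucia ends (back-to-back, no overlap).
Ingrid starts before Mei ends → Mei and Ingrid overlap.
Dmitri starts before Mei ends → Mei and Dmitri overlap.
Dmitri starts before Ingrid ends → Ingrid and Dmitri overlap.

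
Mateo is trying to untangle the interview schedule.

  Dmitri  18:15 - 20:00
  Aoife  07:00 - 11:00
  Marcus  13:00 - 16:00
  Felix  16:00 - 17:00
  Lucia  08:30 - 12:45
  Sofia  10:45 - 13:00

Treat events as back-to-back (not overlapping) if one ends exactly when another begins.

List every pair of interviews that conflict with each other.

Aoife & Lucia, Aoife & Sofia, Lucia & Sofia

Sorted by start: Aoife, Lucia, Sofia, Marcus, Felix, Dmitri.
Lucia starts before Aoife ends → Aoife and Lucia overlap.
Sofia starts before Aoife ends → Aoife and Sofia overlap.
Marcus starts after Aoife ends — done with Aoife.
Sofia starts before Lucia ends → Lucia and Sofia overlap.
Marcus starts after Lucia ends — done with Lucia.
Marcus starts exactly when Sofia ends (back-to-back, no overlap) — done with Sofia.
Felix starts exactly when Marcus ends (back-to-back, no overlap) — done with Marcus.
Dmitri starts after Felix ends.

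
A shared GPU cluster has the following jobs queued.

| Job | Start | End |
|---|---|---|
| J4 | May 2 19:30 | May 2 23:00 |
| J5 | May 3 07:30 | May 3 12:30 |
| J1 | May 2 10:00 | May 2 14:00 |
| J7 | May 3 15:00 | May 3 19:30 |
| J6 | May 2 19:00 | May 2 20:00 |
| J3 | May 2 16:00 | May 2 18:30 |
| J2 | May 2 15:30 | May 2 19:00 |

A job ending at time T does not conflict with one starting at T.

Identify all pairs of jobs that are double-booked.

J2 & J3, J4 & J6

Check each pair: they overlap iff neither finishes before the other starts.
Sorted by start: J1, J2, J3, J6, J4, J5, J7.
J2 starts after J1 ends, so nothing later overlaps J1 either.
J3 starts before J2 ends → J2 and J3 overlap.
J6 starts exactly when J2 ends (back-to-back, no overlap), so nothing later overlaps J2 either.
J6 starts after J3 ends, so nothing later overlaps J3 either.
J4 starts before J6 ends → J6 and J4 overlap.
J5 starts after J6 ends, so nothing later overlaps J6 either.
J5 starts after J4 ends, so nothing later overlaps J4 either.
J7 starts after J5 ends.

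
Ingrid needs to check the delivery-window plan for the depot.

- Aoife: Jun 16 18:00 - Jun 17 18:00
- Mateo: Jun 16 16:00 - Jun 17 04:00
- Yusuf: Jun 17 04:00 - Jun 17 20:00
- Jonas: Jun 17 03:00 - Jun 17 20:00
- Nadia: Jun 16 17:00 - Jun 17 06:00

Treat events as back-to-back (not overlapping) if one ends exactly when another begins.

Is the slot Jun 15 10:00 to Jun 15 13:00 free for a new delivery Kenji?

Yes — the slot is free

Mateo: starts Jun 16 16:00 at or after Kenji ends Jun 15 13:00 → clear.
Nadia: starts Jun 16 17:00 at or after Kenji ends Jun 15 13:00 → clear.
Aoife: starts Jun 16 18:00 at or after Kenji ends Jun 15 13:00 → clear.
Jonas: starts Jun 17 03:00 at or after Kenji ends Jun 15 13:00 → clear.
Yusuf: starts Jun 17 04:00 at or after Kenji ends Jun 15 13:00 → clear.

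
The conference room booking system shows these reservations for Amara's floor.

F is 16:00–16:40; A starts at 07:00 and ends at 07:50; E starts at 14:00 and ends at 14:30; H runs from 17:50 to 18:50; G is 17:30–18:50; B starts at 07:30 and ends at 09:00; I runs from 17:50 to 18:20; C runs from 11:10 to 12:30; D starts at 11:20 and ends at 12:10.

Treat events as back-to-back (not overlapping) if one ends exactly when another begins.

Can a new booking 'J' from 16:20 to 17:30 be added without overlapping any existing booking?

No — it overlaps F

A: ends 07:50 at or before J starts 16:20 → clear.
B: ends 09:00 at or before J starts 16:20 → clear.
C: ends 12:30 at or before J starts 16:20 → clear.
D: ends 12:10 at or before J starts 16:20 → clear.
E: ends 14:30 at or before J starts 16:20 → clear.
F: starts 16:00 before J ends 17:30, and ends 16:40 after J starts 16:20 → overlap.
G: starts 17:30 at or after J ends 17:30 → clear.
H: starts 17:50 at or after J ends 17:30 → clear.
I: starts 17:50 at or after J ends 17:30 → clear.
J overlaps F.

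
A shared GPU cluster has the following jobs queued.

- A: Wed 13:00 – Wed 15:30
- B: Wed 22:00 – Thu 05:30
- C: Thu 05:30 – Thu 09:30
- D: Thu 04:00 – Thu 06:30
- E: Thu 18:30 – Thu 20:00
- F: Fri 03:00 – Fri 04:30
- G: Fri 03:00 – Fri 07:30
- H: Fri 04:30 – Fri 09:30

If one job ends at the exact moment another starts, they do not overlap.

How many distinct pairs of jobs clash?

4

Sorted by start: A, B, D, C, E, F, G, H.
B starts after A ends; A is clear from here.
D starts before B ends → B and D overlap.
C starts exactly when B ends (back-to-back, no overlap); B is clear from here.
C starts before D ends → D and C overlap.
E starts after D ends; D is clear from here.
E starts after C ends; C is clear from here.
F starts after E ends; E is clear from here.
G starts before F ends → F and G overlap.
H starts exactly when F ends (back-to-back, no overlap).
H starts before G ends → G and H overlap.
Overlapping pairs: B & D, C & D, F & G, G & H — 4 in total.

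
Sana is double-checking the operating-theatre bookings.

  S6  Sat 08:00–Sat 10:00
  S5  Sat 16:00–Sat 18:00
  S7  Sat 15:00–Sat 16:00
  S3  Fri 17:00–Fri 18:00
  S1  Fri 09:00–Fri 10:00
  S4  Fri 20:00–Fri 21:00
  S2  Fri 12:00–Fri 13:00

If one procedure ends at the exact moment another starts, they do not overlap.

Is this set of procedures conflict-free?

Yes

Sorted by start: S1, S2, S3, S4, S6, S7, S5.
S2 starts after S1 ends, so S1 has no further overlaps.
S3 starts after S2 ends, so S2 has no further overlaps.
S4 starts after S3 ends, so S3 has no further overlaps.
S6 starts after S4 ends, so S4 has no further overlaps.
S7 starts after S6 ends, so S6 has no further overlaps.
S5 starts exactly when S7 ends (back-to-back, no overlap).
Every pair is clear; the schedule has no overlaps.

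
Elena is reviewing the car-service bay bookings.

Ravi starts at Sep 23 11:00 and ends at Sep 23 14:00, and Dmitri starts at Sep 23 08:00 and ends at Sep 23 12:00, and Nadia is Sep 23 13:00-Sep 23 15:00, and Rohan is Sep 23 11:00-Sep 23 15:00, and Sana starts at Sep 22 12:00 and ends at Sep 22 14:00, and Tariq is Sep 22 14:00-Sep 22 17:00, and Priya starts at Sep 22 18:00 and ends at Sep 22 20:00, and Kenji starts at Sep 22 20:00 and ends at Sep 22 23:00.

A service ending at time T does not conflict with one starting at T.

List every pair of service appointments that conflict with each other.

Dmitri & Ravi, Dmitri & Rohan, Nadia & Ravi, Nadia & Rohan, Ravi & Rohan

Sorted by start: Sana, Tariq, Priya, Kenji, Dmitri, Ravi, Rohan, Nadia.
Tariq starts exactly when Sana ends (back-to-back, no overlap); Sana is clear from here.
Priya starts after Tariq ends; Tariq is clear from here.
Kenji starts exactly when Priya ends (back-to-back, no overlap); Priya is clear from here.
Dmitri starts after Kenji ends; Kenji is clear from here.
Ravi starts before Dmitri ends → Dmitri and Ravi overlap.
Rohan starts before Dmitri ends → Dmitri and Rohan overlap.
Nadia starts after Dmitri ends.
Rohan starts before Ravi ends → Ravi and Rohan overlap.
Nadia starts before Ravi ends → Ravi and Nadia overlap.
Nadia starts before Rohan ends → Rohan and Nadia overlap.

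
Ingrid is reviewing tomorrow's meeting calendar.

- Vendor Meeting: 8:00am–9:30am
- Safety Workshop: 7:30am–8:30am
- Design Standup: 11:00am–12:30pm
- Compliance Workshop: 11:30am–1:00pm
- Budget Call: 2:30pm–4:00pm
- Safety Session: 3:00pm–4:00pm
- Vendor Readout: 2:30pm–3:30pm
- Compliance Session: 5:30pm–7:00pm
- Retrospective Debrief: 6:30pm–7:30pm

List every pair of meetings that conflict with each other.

Check each pair: they overlap iff neither finishes before the other starts.
Sorted by start: Safety Workshop, Vendor Meeting, Design Standup, Compliance Workshop, Budget Call, Vendor Readout, Safety Session, Compliance Session, Retrospective Debrief.
Vendor Meeting starts before Safety Workshop ends → Safety Workshop and Vendor Meeting overlap.
Design Standup starts after Safety Workshop ends; Safety Workshop is clear from here.
Design Standup starts after Vendor Meeting ends; Vendor Meeting is clear from here.
Compliance Workshop starts before Design Standup ends → Design Standup and Compliance Workshop overlap.
Budget Call starts after Design Standup ends; Design Standup is clear from here.
Budget Call starts after Compliance Workshop ends; Compliance Workshop is clear from here.
Vendor Readout starts before Budget Call ends → Budget Call and Vendor Readout overlap.
Safety Session starts before Budget Call ends → Budget Call and Safety Session overlap.
Compliance Session starts after Budget Call ends; Budget Call is clear from here.
Safety Session starts before Vendor Readout ends → Vendor Readout and Safety Session overlap.
Compliance Session starts after Vendor Readout ends; Vendor Readout is clear from here.
Compliance Session starts after Safety Session ends; Safety Session is clear from here.
Retrospective Debrief starts before Compliance Session ends → Compliance Session and Retrospective Debrief overlap.

Budget Call & Safety Session, Budget Call & Vendor Readout, Compliance Session & Retrospective Debrief, Compliance Workshop & Design Standup, Safety Session & Vendor Readout, Safety Workshop & Vendor Meeting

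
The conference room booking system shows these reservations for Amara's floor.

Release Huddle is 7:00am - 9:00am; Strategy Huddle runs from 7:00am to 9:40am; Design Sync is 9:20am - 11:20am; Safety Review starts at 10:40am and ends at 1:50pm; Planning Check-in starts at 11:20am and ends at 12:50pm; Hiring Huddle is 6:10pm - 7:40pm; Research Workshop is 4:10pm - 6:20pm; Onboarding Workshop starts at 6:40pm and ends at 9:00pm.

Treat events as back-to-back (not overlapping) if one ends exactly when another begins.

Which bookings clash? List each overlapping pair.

Sorted by start: Release Huddle, Strategy Huddle, Design Sync, Safety Review, Planning Check-in, Research Workshop, Hiring Huddle, Onboarding Workshop.
Strategy Huddle starts before Release Huddle ends → Release Huddle and Strategy Huddle overlap.
Design Sync starts after Release Huddle ends — done with Release Huddle.
Design Sync starts before Strategy Huddle ends → Strategy Huddle and Design Sync overlap.
Safety Review starts after Strategy Huddle ends — done with Strategy Huddle.
Safety Review starts before Design Sync ends → Design Sync and Safety Review overlap.
Planning Check-in starts exactly when Design Sync ends (back-to-back, no overlap) — done with Design Sync.
Planning Check-in starts before Safety Review ends → Safety Review and Planning Check-in overlap.
Research Workshop starts after Safety Review ends — done with Safety Review.
Research Workshop starts after Planning Check-in ends — done with Planning Check-in.
Hiring Huddle starts before Research Workshop ends → Research Workshop and Hiring Huddle overlap.
Onboarding Workshop starts after Research Workshop ends.
Onboarding Workshop starts before Hiring Huddle ends → Hiring Huddle and Onboarding Workshop overlap.

Design Sync & Safety Review, Design Sync & Strategy Huddle, Hiring Huddle & Onboarding Workshop, Hiring Huddle & Research Workshop, Planning Check-in & Safety Review, Release Huddle & Strategy Huddle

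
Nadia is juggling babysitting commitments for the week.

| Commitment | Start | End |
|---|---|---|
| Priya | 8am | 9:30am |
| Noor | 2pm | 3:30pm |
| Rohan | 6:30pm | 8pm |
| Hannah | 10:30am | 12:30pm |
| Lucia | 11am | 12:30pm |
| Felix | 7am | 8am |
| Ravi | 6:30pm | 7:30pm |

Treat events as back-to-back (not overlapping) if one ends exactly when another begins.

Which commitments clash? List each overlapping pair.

Sorted by start: Felix, Priya, Hannah, Lucia, Noor, Ravi, Rohan.
Priya starts exactly when Felix ends (back-to-back, no overlap) — done with Felix.
Hannah starts after Priya ends — done with Priya.
Lucia starts before Hannah ends → Hannah and Lucia overlap.
Noor starts after Hannah ends — done with Hannah.
Noor starts after Lucia ends — done with Lucia.
Ravi starts after Noor ends — done with Noor.
Rohan starts before Ravi ends → Ravi and Rohan overlap.

Hannah & Lucia, Ravi & Rohan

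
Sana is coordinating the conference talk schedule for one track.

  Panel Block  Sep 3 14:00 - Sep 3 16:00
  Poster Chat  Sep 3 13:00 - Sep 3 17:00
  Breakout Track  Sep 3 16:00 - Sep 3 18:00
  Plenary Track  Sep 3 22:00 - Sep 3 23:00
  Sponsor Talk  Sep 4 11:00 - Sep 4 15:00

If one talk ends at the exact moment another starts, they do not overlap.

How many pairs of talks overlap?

Sorted by start: Poster Chat, Panel Block, Breakout Track, Plenary Track, Sponsor Talk.
Panel Block starts before Poster Chat ends → Poster Chat and Panel Block overlap.
Breakout Track starts before Poster Chat ends → Poster Chat and Breakout Track overlap.
Plenary Track starts after Poster Chat ends — done with Poster Chat.
Breakout Track starts exactly when Panel Block ends (back-to-back, no overlap) — done with Panel Block.
Plenary Track starts after Breakout Track ends — done with Breakout Track.
Sponsor Talk starts after Plenary Track ends.
Overlapping pairs: Breakout Track & Poster Chat, Panel Block & Poster Chat — 2 in total.

2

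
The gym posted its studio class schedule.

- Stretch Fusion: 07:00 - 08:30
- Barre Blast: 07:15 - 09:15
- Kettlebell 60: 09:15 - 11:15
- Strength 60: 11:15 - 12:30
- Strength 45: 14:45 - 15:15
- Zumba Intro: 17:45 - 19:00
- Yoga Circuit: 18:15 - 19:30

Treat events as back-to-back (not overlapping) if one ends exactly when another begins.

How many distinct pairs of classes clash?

Sorted by start: Stretch Fusion, Barre Blast, Kettlebell 60, Strength 60, Strength 45, Zumba Intro, Yoga Circuit.
Barre Blast starts before Stretch Fusion ends → Stretch Fusion and Barre Blast overlap.
Kettlebell 60 starts after Stretch Fusion ends; Stretch Fusion is clear from here.
Kettlebell 60 starts exactly when Barre Blast ends (back-to-back, no overlap); Barre Blast is clear from here.
Strength 60 starts exactly when Kettlebell 60 ends (back-to-back, no overlap); Kettlebell 60 is clear from here.
Strength 45 starts after Strength 60 ends; Strength 60 is clear from here.
Zumba Intro starts after Strength 45 ends; Strength 45 is clear from here.
Yoga Circuit starts before Zumba Intro ends → Zumba Intro and Yoga Circuit overlap.
Overlapping pairs: Barre Blast & Stretch Fusion, Yoga Circuit & Zumba Intro — 2 in total.

2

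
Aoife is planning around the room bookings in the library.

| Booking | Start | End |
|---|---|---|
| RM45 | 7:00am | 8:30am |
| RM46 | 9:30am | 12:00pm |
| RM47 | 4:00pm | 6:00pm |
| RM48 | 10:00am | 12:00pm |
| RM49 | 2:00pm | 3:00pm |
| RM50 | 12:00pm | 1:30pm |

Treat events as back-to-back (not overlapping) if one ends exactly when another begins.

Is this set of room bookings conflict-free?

No

Sorted by start: RM45, RM46, RM48, RM50, RM49, RM47.
RM46 starts after RM45 ends, so nothing later overlaps RM45 either.
RM48 starts before RM46 ends → RM46 and RM48 overlap.
That's a conflict, so the schedule is not conflict-free.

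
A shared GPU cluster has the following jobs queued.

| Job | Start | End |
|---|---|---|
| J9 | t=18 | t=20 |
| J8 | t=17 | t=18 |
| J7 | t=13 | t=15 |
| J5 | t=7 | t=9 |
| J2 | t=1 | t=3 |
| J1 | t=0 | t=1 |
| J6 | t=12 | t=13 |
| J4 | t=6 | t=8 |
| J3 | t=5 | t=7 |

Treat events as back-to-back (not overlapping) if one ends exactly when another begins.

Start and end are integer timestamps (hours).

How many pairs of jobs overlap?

2

Sorted by start: J1, J2, J3, J4, J5, J6, J7, J8, J9.
J2 starts exactly when J1 ends (back-to-back, no overlap), so J1 has no further overlaps.
J3 starts after J2 ends, so J2 has no further overlaps.
J4 starts before J3 ends → J3 and J4 overlap.
J5 starts exactly when J3 ends (back-to-back, no overlap), so J3 has no further overlaps.
J5 starts before J4 ends → J4 and J5 overlap.
J6 starts after J4 ends, so J4 has no further overlaps.
J6 starts after J5 ends, so J5 has no further overlaps.
J7 starts exactly when J6 ends (back-to-back, no overlap), so J6 has no further overlaps.
J8 starts after J7 ends, so J7 has no further overlaps.
J9 starts exactly when J8 ends (back-to-back, no overlap).
Overlapping pairs: J3 & J4, J4 & J5 — 2 in total.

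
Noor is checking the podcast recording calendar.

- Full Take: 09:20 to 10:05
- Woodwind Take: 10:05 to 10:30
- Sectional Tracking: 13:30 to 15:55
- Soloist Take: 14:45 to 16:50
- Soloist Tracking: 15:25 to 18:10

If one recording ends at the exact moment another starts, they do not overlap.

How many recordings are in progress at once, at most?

Sweep the timeline, counting +1 at each start and −1 at each end (ends before starts at a tie):
09:20 start Full Take → 1
10:05 end Full Take → 0
10:05 start Woodwind Take → 1
10:30 end Woodwind Take → 0
13:30 start Sectional Tracking → 1
14:45 start Soloist Take → 2
15:25 start Soloist Tracking → 3
15:55 end Sectional Tracking → 2
16:50 end Soloist Take → 1
18:10 end Soloist Tracking → 0
Peak is 3, at 15:25 (Sectional Tracking, Soloist Take, Soloist Tracking).

3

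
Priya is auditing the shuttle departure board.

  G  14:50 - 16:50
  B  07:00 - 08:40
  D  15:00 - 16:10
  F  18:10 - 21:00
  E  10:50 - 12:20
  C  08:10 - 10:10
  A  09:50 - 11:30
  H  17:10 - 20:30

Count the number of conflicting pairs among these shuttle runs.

Sorted by start: B, C, A, E, G, D, H, F.
C starts before B ends → B and C overlap.
A starts after B ends — done with B.
A starts before C ends → C and A overlap.
E starts after C ends — done with C.
E starts before A ends → A and E overlap.
G starts after A ends — done with A.
G starts after E ends — done with E.
D starts before G ends → G and D overlap.
H starts after G ends — done with G.
H starts after D ends — done with D.
F starts before H ends → H and F overlap.
Overlapping pairs: A & C, A & E, B & C, D & G, F & H — 5 in total.

5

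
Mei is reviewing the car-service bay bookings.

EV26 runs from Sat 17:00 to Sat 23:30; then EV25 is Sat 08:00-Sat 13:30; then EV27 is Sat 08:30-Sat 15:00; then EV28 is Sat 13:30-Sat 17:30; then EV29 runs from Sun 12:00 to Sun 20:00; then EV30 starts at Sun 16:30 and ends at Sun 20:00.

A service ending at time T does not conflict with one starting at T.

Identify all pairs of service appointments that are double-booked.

Sorted by start: EV25, EV27, EV28, EV26, EV29, EV30.
EV27 starts before EV25 ends → EV25 and EV27 overlap.
EV28 starts exactly when EV25 ends (back-to-back, no overlap); EV25 is clear from here.
EV28 starts before EV27 ends → EV27 and EV28 overlap.
EV26 starts after EV27 ends; EV27 is clear from here.
EV26 starts before EV28 ends → EV28 and EV26 overlap.
EV29 starts after EV28 ends; EV28 is clear from here.
EV29 starts after EV26 ends; EV26 is clear from here.
EV30 starts before EV29 ends → EV29 and EV30 overlap.

EV25 & EV27, EV26 & EV28, EV27 & EV28, EV29 & EV30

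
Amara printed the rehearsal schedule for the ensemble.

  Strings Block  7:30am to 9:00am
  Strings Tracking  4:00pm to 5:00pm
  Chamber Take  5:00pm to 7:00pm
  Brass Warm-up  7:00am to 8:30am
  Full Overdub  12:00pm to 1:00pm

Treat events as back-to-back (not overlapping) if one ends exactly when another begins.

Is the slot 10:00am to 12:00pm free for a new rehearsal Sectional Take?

Yes — the slot is free

Brass Warm-up: ends 8:30am at or before Sectional Take starts 10:00am → clear.
Strings Block: ends 9:00am at or before Sectional Take starts 10:00am → clear.
Full Overdub: starts 12:00pm at or after Sectional Take ends 12:00pm → clear.
Strings Tracking: starts 4:00pm at or after Sectional Take ends 12:00pm → clear.
Chamber Take: starts 5:00pm at or after Sectional Take ends 12:00pm → clear.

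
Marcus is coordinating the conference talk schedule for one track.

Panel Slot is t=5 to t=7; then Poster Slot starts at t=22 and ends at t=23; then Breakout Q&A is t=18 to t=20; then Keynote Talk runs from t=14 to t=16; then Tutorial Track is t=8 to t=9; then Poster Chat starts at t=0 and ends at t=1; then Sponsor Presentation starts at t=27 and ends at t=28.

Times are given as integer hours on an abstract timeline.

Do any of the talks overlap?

Sorted by start: Poster Chat, Panel Slot, Tutorial Track, Keynote Talk, Breakout Q&A, Poster Slot, Sponsor Presentation.
Panel Slot starts after Poster Chat ends, so Poster Chat has no further overlaps.
Tutorial Track starts after Panel Slot ends, so Panel Slot has no further overlaps.
Keynote Talk starts after Tutorial Track ends, so Tutorial Track has no further overlaps.
Breakout Q&A starts after Keynote Talk ends, so Keynote Talk has no further overlaps.
Poster Slot starts after Breakout Q&A ends, so Breakout Q&A has no further overlaps.
Sponsor Presentation starts after Poster Slot ends.
Every pair is clear; the schedule has no overlaps.

No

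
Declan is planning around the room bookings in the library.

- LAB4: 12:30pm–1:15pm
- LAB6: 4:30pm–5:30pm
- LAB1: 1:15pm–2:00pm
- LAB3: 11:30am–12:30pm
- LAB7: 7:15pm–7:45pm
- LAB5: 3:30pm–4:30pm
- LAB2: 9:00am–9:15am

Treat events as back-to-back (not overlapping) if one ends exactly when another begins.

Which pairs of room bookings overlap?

Check each pair: they overlap iff neither finishes before the other starts.
Sorted by start: LAB2, LAB3, LAB4, LAB1, LAB5, LAB6, LAB7.
LAB3 starts after LAB2 ends, so LAB2 has no further overlaps.
LAB4 starts exactly when LAB3 ends (back-to-back, no overlap), so LAB3 has no further overlaps.
LAB1 starts exactly when LAB4 ends (back-to-back, no overlap), so LAB4 has no further overlaps.
LAB5 starts after LAB1 ends, so LAB1 has no further overlaps.
LAB6 starts exactly when LAB5 ends (back-to-back, no overlap), so LAB5 has no further overlaps.
LAB7 starts after LAB6 ends.

no overlapping pairs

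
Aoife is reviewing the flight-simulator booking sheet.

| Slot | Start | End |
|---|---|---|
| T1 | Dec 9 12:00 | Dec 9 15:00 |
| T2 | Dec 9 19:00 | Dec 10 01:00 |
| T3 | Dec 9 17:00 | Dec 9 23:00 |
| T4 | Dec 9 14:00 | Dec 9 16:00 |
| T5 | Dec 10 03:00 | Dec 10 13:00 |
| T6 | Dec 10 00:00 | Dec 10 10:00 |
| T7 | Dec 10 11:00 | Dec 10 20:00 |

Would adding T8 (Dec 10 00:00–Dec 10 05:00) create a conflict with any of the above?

T1: ends Dec 9 15:00 at or before T8 starts Dec 10 00:00 → clear.
T4: ends Dec 9 16:00 at or before T8 starts Dec 10 00:00 → clear.
T3: ends Dec 9 23:00 at or before T8 starts Dec 10 00:00 → clear.
T2: starts Dec 9 19:00 before T8 ends Dec 10 05:00, and ends Dec 10 01:00 after T8 starts Dec 10 00:00 → overlap.
T6: starts Dec 10 00:00 before T8 ends Dec 10 05:00, and ends Dec 10 10:00 after T8 starts Dec 10 00:00 → overlap.
T5: starts Dec 10 03:00 before T8 ends Dec 10 05:00, and ends Dec 10 13:00 after T8 starts Dec 10 00:00 → overlap.
T7: starts Dec 10 11:00 at or after T8 ends Dec 10 05:00 → clear.
T8 overlaps T2, T5, T6.

Yes — it overlaps T2, T5, T6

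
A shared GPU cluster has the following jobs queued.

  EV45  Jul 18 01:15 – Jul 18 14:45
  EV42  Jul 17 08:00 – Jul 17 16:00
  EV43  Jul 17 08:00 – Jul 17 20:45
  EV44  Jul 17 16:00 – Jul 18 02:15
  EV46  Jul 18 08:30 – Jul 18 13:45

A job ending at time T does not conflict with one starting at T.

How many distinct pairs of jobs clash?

4

Check each pair: they overlap iff neither finishes before the other starts.
Sorted by start: EV42, EV43, EV44, EV45, EV46.
EV43 starts before EV42 ends → EV42 and EV43 overlap.
EV44 starts exactly when EV42 ends (back-to-back, no overlap), so EV42 has no further overlaps.
EV44 starts before EV43 ends → EV43 and EV44 overlap.
EV45 starts after EV43 ends, so EV43 has no further overlaps.
EV45 starts before EV44 ends → EV44 and EV45 overlap.
EV46 starts after EV44 ends.
EV46 starts before EV45 ends → EV45 and EV46 overlap.
Overlapping pairs: EV42 & EV43, EV43 & EV44, EV44 & EV45, EV45 & EV46 — 4 in total.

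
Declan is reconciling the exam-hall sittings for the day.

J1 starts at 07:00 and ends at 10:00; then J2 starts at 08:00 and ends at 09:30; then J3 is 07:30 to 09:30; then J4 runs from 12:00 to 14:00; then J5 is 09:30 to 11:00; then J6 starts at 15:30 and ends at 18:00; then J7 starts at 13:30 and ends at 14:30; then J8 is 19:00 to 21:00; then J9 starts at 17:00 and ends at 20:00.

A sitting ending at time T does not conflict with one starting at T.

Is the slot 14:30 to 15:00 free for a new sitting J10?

Yes — the slot is free

J1: ends 10:00 at or before J10 starts 14:30 → clear.
J3: ends 09:30 at or before J10 starts 14:30 → clear.
J2: ends 09:30 at or before J10 starts 14:30 → clear.
J5: ends 11:00 at or before J10 starts 14:30 → clear.
J4: ends 14:00 at or before J10 starts 14:30 → clear.
J7: ends 14:30 at or before J10 starts 14:30 → clear.
J6: starts 15:30 at or after J10 ends 15:00 → clear.
J9: starts 17:00 at or after J10 ends 15:00 → clear.
J8: starts 19:00 at or after J10 ends 15:00 → clear.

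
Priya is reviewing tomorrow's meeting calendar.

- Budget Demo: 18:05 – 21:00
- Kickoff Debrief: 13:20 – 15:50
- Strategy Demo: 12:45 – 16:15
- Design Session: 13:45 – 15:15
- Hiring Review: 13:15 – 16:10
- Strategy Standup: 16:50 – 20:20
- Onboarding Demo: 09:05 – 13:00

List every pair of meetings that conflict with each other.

Sorted by start: Onboarding Demo, Strategy Demo, Hiring Review, Kickoff Debrief, Design Session, Strategy Standup, Budget Demo.
Strategy Demo starts before Onboarding Demo ends → Onboarding Demo and Strategy Demo overlap.
Hiring Review starts after Onboarding Demo ends; Onboarding Demo is clear from here.
Hiring Review starts before Strategy Demo ends → Strategy Demo and Hiring Review overlap.
Kickoff Debrief starts before Strategy Demo ends → Strategy Demo and Kickoff Debrief overlap.
Design Session starts before Strategy Demo ends → Strategy Demo and Design Session overlap.
Strategy Standup starts after Strategy Demo ends; Strategy Demo is clear from here.
Kickoff Debrief starts before Hiring Review ends → Hiring Review and Kickoff Debrief overlap.
Design Session starts before Hiring Review ends → Hiring Review and Design Session overlap.
Strategy Standup starts after Hiring Review ends; Hiring Review is clear from here.
Design Session starts before Kickoff Debrief ends → Kickoff Debrief and Design Session overlap.
Strategy Standup starts after Kickoff Debrief ends; Kickoff Debrief is clear from here.
Strategy Standup starts after Design Session ends; Design Session is clear from here.
Budget Demo starts before Strategy Standup ends → Strategy Standup and Budget Demo overlap.

Budget Demo & Strategy Standup, Design Session & Hiring Review, Design Session & Kickoff Debrief, Design Session & Strategy Demo, Hiring Review & Kickoff Debrief, Hiring Review & Strategy Demo, Kickoff Debrief & Strategy Demo, Onboarding Demo & Strategy Demo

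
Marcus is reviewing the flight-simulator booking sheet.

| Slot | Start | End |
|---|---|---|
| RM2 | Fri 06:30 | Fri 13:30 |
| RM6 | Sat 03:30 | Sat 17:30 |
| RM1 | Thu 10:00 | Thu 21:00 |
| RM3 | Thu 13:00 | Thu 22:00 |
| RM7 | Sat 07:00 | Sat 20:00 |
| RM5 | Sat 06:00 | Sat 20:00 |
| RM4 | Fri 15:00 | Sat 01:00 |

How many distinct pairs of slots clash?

4

Sorted by start: RM1, RM3, RM2, RM4, RM6, RM5, RM7.
RM3 starts before RM1 ends → RM1 and RM3 overlap.
RM2 starts after RM1 ends, so nothing later overlaps RM1 either.
RM2 starts after RM3 ends, so nothing later overlaps RM3 either.
RM4 starts after RM2 ends, so nothing later overlaps RM2 either.
RM6 starts after RM4 ends, so nothing later overlaps RM4 either.
RM5 starts before RM6 ends → RM6 and RM5 overlap.
RM7 starts before RM6 ends → RM6 and RM7 overlap.
RM7 starts before RM5 ends → RM5 and RM7 overlap.
Overlapping pairs: RM1 & RM3, RM5 & RM6, RM5 & RM7, RM6 & RM7 — 4 in total.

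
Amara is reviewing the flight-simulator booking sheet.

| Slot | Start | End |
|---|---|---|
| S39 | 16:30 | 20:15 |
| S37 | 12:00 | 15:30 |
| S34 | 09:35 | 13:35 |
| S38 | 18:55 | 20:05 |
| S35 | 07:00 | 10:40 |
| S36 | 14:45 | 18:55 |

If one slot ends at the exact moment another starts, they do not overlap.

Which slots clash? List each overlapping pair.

S34 & S35, S34 & S37, S36 & S37, S36 & S39, S38 & S39

Sorted by start: S35, S34, S37, S36, S39, S38.
S34 starts before S35 ends → S35 and S34 overlap.
S37 starts after S35 ends, so S35 has no further overlaps.
S37 starts before S34 ends → S34 and S37 overlap.
S36 starts after S34 ends, so S34 has no further overlaps.
S36 starts before S37 ends → S37 and S36 overlap.
S39 starts after S37 ends, so S37 has no further overlaps.
S39 starts before S36 ends → S36 and S39 overlap.
S38 starts exactly when S36 ends (back-to-back, no overlap).
S38 starts before S39 ends → S39 and S38 overlap.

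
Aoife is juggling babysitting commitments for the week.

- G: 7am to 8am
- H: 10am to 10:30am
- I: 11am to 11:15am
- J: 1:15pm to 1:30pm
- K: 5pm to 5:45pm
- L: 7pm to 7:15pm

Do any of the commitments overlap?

No

Sorted by start: G, H, I, J, K, L.
H starts after G ends — done with G.
I starts after H ends — done with H.
J starts after I ends — done with I.
K starts after J ends — done with J.
L starts after K ends.
Every pair is clear; the schedule has no overlaps.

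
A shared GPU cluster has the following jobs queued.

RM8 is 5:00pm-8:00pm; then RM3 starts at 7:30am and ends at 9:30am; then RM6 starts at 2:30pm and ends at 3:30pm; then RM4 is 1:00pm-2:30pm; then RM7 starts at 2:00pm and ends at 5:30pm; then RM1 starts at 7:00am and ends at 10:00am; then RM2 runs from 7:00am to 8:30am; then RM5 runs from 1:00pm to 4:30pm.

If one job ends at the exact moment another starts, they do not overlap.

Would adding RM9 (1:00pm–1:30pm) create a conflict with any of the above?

RM1: ends 10:00am at or before RM9 starts 1:00pm → clear.
RM2: ends 8:30am at or before RM9 starts 1:00pm → clear.
RM3: ends 9:30am at or before RM9 starts 1:00pm → clear.
RM4: starts 1:00pm before RM9 ends 1:30pm, and ends 2:30pm after RM9 starts 1:00pm → overlap.
RM5: starts 1:00pm before RM9 ends 1:30pm, and ends 4:30pm after RM9 starts 1:00pm → overlap.
RM7: starts 2:00pm at or after RM9 ends 1:30pm → clear.
RM6: starts 2:30pm at or after RM9 ends 1:30pm → clear.
RM8: starts 5:00pm at or after RM9 ends 1:30pm → clear.
RM9 overlaps RM4, RM5.

Yes — it overlaps RM4, RM5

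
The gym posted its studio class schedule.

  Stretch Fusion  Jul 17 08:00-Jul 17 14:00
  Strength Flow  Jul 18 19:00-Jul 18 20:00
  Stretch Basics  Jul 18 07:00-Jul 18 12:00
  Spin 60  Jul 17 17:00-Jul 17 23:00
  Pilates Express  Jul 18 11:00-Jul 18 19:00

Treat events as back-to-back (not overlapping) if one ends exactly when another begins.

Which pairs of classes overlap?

Pilates Express & Stretch Basics

Two intervals overlap when each starts before the other ends.
Sorted by start: Stretch Fusion, Spin 60, Stretch Basics, Pilates Express, Strength Flow.
Spin 60 starts after Stretch Fusion ends, so Stretch Fusion has no further overlaps.
Stretch Basics starts after Spin 60 ends, so Spin 60 has no further overlaps.
Pilates Express starts before Stretch Basics ends → Stretch Basics and Pilates Express overlap.
Strength Flow starts after Stretch Basics ends.
Strength Flow starts exactly when Pilates Express ends (back-to-back, no overlap).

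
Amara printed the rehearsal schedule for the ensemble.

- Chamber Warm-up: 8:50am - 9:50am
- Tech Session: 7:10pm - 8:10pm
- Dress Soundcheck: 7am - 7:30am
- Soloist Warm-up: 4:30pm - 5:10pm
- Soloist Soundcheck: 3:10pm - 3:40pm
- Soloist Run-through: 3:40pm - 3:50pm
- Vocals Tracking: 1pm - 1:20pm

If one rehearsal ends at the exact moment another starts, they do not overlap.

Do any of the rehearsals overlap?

No

Sorted by start: Dress Soundcheck, Chamber Warm-up, Vocals Tracking, Soloist Soundcheck, Soloist Run-through, Soloist Warm-up, Tech Session.
Chamber Warm-up starts after Dress Soundcheck ends; Dress Soundcheck is clear from here.
Vocals Tracking starts after Chamber Warm-up ends; Chamber Warm-up is clear from here.
Soloist Soundcheck starts after Vocals Tracking ends; Vocals Tracking is clear from here.
Soloist Run-through starts exactly when Soloist Soundcheck ends (back-to-back, no overlap); Soloist Soundcheck is clear from here.
Soloist Warm-up starts after Soloist Run-through ends; Soloist Run-through is clear from here.
Tech Session starts after Soloist Warm-up ends.
Every pair is clear; the schedule has no overlaps.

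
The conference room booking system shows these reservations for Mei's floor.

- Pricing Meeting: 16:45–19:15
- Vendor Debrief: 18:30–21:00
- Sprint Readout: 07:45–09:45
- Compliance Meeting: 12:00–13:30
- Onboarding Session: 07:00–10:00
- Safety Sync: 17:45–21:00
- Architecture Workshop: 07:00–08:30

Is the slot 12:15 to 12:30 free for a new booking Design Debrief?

Architecture Workshop: ends 08:30 at or before Design Debrief starts 12:15 → clear.
Onboarding Session: ends 10:00 at or before Design Debrief starts 12:15 → clear.
Sprint Readout: ends 09:45 at or before Design Debrief starts 12:15 → clear.
Compliance Meeting: starts 12:00 before Design Debrief ends 12:30, and ends 13:30 after Design Debrief starts 12:15 → overlap.
Pricing Meeting: starts 16:45 at or after Design Debrief ends 12:30 → clear.
Safety Sync: starts 17:45 at or after Design Debrief ends 12:30 → clear.
Vendor Debrief: starts 18:30 at or after Design Debrief ends 12:30 → clear.
Design Debrief overlaps Compliance Meeting.

No — it overlaps Compliance Meeting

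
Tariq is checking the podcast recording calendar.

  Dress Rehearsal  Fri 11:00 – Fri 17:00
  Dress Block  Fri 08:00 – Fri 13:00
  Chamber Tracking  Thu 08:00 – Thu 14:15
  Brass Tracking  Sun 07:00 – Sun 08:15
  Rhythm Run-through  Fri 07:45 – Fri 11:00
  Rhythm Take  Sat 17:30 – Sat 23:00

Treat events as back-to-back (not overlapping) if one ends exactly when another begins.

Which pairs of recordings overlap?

Dress Block & Dress Rehearsal, Dress Block & Rhythm Run-through

Sorted by start: Chamber Tracking, Rhythm Run-through, Dress Block, Dress Rehearsal, Rhythm Take, Brass Tracking.
Rhythm Run-through starts after Chamber Tracking ends; Chamber Tracking is clear from here.
Dress Block starts before Rhythm Run-through ends → Rhythm Run-through and Dress Block overlap.
Dress Rehearsal starts exactly when Rhythm Run-through ends (back-to-back, no overlap); Rhythm Run-through is clear from here.
Dress Rehearsal starts before Dress Block ends → Dress Block and Dress Rehearsal overlap.
Rhythm Take starts after Dress Block ends; Dress Block is clear from here.
Rhythm Take starts after Dress Rehearsal ends; Dress Rehearsal is clear from here.
Brass Tracking starts after Rhythm Take ends.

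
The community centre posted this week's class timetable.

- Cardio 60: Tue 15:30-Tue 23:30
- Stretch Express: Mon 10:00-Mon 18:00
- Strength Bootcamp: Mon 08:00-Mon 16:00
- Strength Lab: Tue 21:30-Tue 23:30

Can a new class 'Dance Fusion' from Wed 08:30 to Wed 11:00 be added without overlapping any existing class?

Yes — the slot is free

Strength Bootcamp: ends Mon 16:00 at or before Dance Fusion starts Wed 08:30 → clear.
Stretch Express: ends Mon 18:00 at or before Dance Fusion starts Wed 08:30 → clear.
Cardio 60: ends Tue 23:30 at or before Dance Fusion starts Wed 08:30 → clear.
Strength Lab: ends Tue 23:30 at or before Dance Fusion starts Wed 08:30 → clear.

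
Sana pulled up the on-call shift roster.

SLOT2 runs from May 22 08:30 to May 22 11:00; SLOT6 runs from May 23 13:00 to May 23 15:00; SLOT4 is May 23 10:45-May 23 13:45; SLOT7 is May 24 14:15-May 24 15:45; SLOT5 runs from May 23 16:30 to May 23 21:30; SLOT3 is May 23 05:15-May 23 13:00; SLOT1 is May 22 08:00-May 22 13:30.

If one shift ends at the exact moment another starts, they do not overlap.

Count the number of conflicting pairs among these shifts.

3

Sorted by start: SLOT1, SLOT2, SLOT3, SLOT4, SLOT6, SLOT5, SLOT7.
SLOT2 starts before SLOT1 ends → SLOT1 and SLOT2 overlap.
SLOT3 starts after SLOT1 ends; SLOT1 is clear from here.
SLOT3 starts after SLOT2 ends; SLOT2 is clear from here.
SLOT4 starts before SLOT3 ends → SLOT3 and SLOT4 overlap.
SLOT6 starts exactly when SLOT3 ends (back-to-back, no overlap); SLOT3 is clear from here.
SLOT6 starts before SLOT4 ends → SLOT4 and SLOT6 overlap.
SLOT5 starts after SLOT4 ends; SLOT4 is clear from here.
SLOT5 starts after SLOT6 ends; SLOT6 is clear from here.
SLOT7 starts after SLOT5 ends.
Overlapping pairs: SLOT1 & SLOT2, SLOT3 & SLOT4, SLOT4 & SLOT6 — 3 in total.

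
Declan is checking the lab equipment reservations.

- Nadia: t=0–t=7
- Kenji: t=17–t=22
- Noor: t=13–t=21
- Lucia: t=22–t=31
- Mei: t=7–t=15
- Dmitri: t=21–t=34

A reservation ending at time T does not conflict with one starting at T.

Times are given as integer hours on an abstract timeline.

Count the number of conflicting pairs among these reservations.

4

Check each pair: they overlap iff neither finishes before the other starts.
Sorted by start: Nadia, Mei, Noor, Kenji, Dmitri, Lucia.
Mei starts exactly when Nadia ends (back-to-back, no overlap); Nadia is clear from here.
Noor starts before Mei ends → Mei and Noor overlap.
Kenji starts after Mei ends; Mei is clear from here.
Kenji starts before Noor ends → Noor and Kenji overlap.
Dmitri starts exactly when Noor ends (back-to-back, no overlap); Noor is clear from here.
Dmitri starts before Kenji ends → Kenji and Dmitri overlap.
Lucia starts exactly when Kenji ends (back-to-back, no overlap).
Lucia starts before Dmitri ends → Dmitri and Lucia overlap.
Overlapping pairs: Dmitri & Kenji, Dmitri & Lucia, Kenji & Noor, Mei & Noor — 4 in total.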